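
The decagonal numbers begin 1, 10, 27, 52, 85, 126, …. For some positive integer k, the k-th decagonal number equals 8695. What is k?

47

Set n(4n−3) = 8695, giving 4n² − 3n − 8695 = 0.
So n = (3 + 373) / 8 = 376/8 = 47.
Check: 47·(4·47 − 3) = 8695. ✓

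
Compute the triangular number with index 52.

1378

52·53/2 = 2756/2 = 1378.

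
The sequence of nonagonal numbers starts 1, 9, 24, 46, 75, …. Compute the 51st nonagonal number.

The 51st nonagonal number is n(7n−5)/2 with n = 51.
51·(7·51 − 5)/2 = 51·352/2 = 51·176 = 8976.

8976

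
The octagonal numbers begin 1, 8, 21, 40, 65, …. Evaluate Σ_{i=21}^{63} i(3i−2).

243810

Σ i(3i−2) = 3Σi² − 2Σi over i = 21..63.
Σi = 2016 − 210 = 1806 and Σi² = 85344 − 2870 = 82474.
3·82474 − 2·1806 = 243810.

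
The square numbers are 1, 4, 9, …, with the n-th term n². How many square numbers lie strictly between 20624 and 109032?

The n-th square number is n².
Smallest index with value > 20624: n = 144 (giving 20736).
Largest index with value < 109032: n = 330 (giving 108900).
Indices 144 through 330: 187 terms.

187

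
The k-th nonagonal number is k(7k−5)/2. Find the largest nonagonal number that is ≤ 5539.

5500

Solve n(7n−5)/2 ≤ 5539 for integer n.
n = 40 gives 5500 ≤ 5539, while n = 41 gives 5781 > 5539; so the answer is 5500.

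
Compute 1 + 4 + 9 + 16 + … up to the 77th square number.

Σ_{i=1}^{77} i² = 77·78·155/6 = 155155.

155155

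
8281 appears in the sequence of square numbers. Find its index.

91

We need n² = 8281, so n = √8281 = 91.
Check: 91² = 8281. ✓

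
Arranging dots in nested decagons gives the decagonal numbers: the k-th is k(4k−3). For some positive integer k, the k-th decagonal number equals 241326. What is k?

Set n(4n−3) = 241326, giving 4n² − 3n − 241326 = 0.
The discriminant is 9 + 16·241326 = 3861225, and √3861225 = 1965.
So n = (3 + 1965) / 8 = 1968/8 = 246.

246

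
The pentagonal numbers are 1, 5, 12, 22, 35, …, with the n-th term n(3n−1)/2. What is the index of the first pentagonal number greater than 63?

7

Solve n(3n−1)/2 > 63 for integer n.
The largest n with value ≤ 63 is 6 (since 51 ≤ 63 < 70), so the first above is n = 7, value 70.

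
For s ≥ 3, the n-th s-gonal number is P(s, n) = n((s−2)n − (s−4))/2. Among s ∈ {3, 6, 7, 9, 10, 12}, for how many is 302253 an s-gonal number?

s = 3: P(3, 777) = 302253. ✓
s = 6: P(6, 389) = 302253. ✓
s = 7: P(7, 348) = 302238 and P(7, 349) = 303979; 302253 is not s-gonal.
s = 9: P(9, 294) = 301791 and P(9, 295) = 303850; 302253 is not s-gonal.
s = 10: P(10, 275) = 301675 and P(10, 276) = 303876; 302253 is not s-gonal.
s = 12: P(12, 246) = 301596 and P(12, 247) = 304057; 302253 is not s-gonal.
Hits: s ∈ {3, 6} → 2.

2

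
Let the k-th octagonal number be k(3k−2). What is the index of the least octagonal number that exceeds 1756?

Solve n(3n−2) > 1756 for integer n.
The largest n with value ≤ 1756 is 24 (since 1680 ≤ 1756 < 1825), so the first above is n = 25, value 1825.

25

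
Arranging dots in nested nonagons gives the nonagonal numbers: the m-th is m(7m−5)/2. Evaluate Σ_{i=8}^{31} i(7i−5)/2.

34796

Σ i(7i−5)/2 = (7Σi² − 5Σi) / 2 over i = 8..31.
Σi = 496 − 28 = 468 and Σi² = 10416 − 140 = 10276.
(7·10276 − 5·468) / 2 = 69592/2 = 34796.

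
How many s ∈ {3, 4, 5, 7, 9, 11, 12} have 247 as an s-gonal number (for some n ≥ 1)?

s = 3: P(3, 21) = 231 and P(3, 22) = 253; 247 is not s-gonal.
s = 4: P(4, 15) = 225 and P(4, 16) = 256; 247 is not s-gonal.
s = 5: P(5, 13) = 247. ✓
s = 7: P(7, 10) = 235 and P(7, 11) = 286; 247 is not s-gonal.
s = 9: P(9, 8) = 204 and P(9, 9) = 261; 247 is not s-gonal.
s = 11: P(11, 7) = 196 and P(11, 8) = 260; 247 is not s-gonal.
s = 12: P(12, 7) = 217 and P(12, 8) = 288; 247 is not s-gonal.
Hits: s ∈ {5} → 1.

1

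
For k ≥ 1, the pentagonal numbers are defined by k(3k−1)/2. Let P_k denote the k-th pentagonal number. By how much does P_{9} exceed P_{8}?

Consecutive pentagonal numbers differ by 3n − 2: here 3·9 − 2 = 25.

25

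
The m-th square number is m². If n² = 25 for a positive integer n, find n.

We need n² = 25, so n = √25 = 5.
Check: 5² = 25. ✓

5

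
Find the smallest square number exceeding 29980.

Solve n² > 29980 for integer n.
The largest n with value ≤ 29980 is 173 (since 29929 ≤ 29980 < 30276), so the first above is n = 174, value 30276.

30276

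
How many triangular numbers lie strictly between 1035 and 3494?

38

The n-th triangular number is n(n+1)/2.
Smallest index with value > 1035: n = 46 (giving 1081).
Largest index with value < 3494: n = 83 (giving 3486).
Indices 46 through 83: 38 terms.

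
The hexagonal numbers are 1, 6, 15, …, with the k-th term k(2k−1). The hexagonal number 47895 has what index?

155

Set n(2n−1) = 47895, giving 2n² − n − 47895 = 0.
So n = (1 + 619) / 4 = 620/4 = 155.
Check: 155·(2·155 − 1) = 47895. ✓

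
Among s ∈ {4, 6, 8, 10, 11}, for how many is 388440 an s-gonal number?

s = 4: P(4, 623) = 388129 and P(4, 624) = 389376; 388440 is not s-gonal.
s = 6: P(6, 440) = 386760 and P(6, 441) = 388521; 388440 is not s-gonal.
s = 8: P(8, 360) = 388080 and P(8, 361) = 390241; 388440 is not s-gonal.
s = 10: P(10, 312) = 388440. ✓
s = 11: P(11, 294) = 387933 and P(11, 295) = 390580; 388440 is not s-gonal.
Hits: s ∈ {10} → 1.

1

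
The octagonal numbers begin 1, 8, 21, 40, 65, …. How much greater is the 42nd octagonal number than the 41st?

Consecutive octagonal numbers differ by 6n − 5: here 6·42 − 5 = 247.

247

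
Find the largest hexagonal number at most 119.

91

Solve n(2n−1) ≤ 119 for integer n.
n = 7 gives 91 ≤ 119, while n = 8 gives 120 > 119; so the answer is 91.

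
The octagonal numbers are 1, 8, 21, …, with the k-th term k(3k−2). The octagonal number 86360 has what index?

Set n(3n−2) = 86360, giving 3n² − 2n − 86360 = 0.
So n = (2 + 1018) / 6 = 1020/6 = 170.

170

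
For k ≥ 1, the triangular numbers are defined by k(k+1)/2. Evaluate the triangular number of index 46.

The 46th triangular number is n(n+1)/2 with n = 46.
46·47/2 = 2162/2 = 1081.

1081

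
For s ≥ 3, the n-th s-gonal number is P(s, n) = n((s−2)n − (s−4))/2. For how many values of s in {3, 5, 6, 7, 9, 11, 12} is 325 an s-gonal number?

3

s = 3: P(3, 25) = 325. ✓
s = 5: P(5, 14) = 287 and P(5, 15) = 330; 325 is not s-gonal.
s = 6: P(6, 13) = 325. ✓
s = 7: P(7, 11) = 286 and P(7, 12) = 342; 325 is not s-gonal.
s = 9: P(9, 10) = 325. ✓
s = 11: P(11, 8) = 260 and P(11, 9) = 333; 325 is not s-gonal.
s = 12: P(12, 8) = 288 and P(12, 9) = 369; 325 is not s-gonal.
Hits: s ∈ {3, 6, 9} → 3.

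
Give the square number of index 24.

576

The 24th square number is n² with n = 24.
24² = 576.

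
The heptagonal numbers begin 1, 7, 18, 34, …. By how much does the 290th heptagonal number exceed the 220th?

290·(5·290 − 3)/2 = 209815 and 220·(5·220 − 3)/2 = 120670.
Difference: 209815 − 120670 = 89145.

89145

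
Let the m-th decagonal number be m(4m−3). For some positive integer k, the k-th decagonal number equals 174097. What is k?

209

Set n(4n−3) = 174097, giving 4n² − 3n − 174097 = 0.
The discriminant is 9 + 16·174097 = 2785561, and √2785561 = 1669.
So n = (3 + 1669) / 8 = 1672/8 = 209.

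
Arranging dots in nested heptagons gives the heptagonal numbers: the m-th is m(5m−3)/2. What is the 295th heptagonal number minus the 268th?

295·(5·295 − 3)/2 = 217120 and 268·(5·268 − 3)/2 = 179158.
Difference: 217120 − 179158 = 37962.

37962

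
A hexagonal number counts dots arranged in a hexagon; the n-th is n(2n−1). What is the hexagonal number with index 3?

15

3·(2·3 − 1) = 3·5 = 15.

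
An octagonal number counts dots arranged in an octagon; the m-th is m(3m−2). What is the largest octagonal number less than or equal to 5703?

Solve n(3n−2) ≤ 5703 for integer n.
n = 43 gives 5461 ≤ 5703, while n = 44 gives 5720 > 5703; so the answer is 5461.

5461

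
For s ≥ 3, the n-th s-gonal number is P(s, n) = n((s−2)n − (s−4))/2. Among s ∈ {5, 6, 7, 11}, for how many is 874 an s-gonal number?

s = 5: P(5, 24) = 852 and P(5, 25) = 925; 874 is not s-gonal.
s = 6: P(6, 21) = 861 and P(6, 22) = 946; 874 is not s-gonal.
s = 7: P(7, 19) = 874. ✓
s = 11: P(11, 14) = 833 and P(11, 15) = 960; 874 is not s-gonal.
Hits: s ∈ {7} → 1.

1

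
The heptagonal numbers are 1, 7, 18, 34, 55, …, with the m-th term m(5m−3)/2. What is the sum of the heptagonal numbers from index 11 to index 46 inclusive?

81276

Σ i(5i−3)/2 = (5Σi² − 3Σi) / 2 over i = 11..46.
Σi = 1081 − 55 = 1026 and Σi² = 33511 − 385 = 33126.
(5·33126 − 3·1026) / 2 = 162552/2 = 81276.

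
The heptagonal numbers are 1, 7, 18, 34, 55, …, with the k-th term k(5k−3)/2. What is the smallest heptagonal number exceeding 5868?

Solve n(5n−3)/2 > 5868 for integer n.
The largest n with value ≤ 5868 is 48 (since 5688 ≤ 5868 < 5929), so the first above is n = 49, value 5929.

5929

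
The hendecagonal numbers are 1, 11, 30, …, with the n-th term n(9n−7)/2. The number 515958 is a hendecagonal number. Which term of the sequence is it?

339

Set n(9n−7)/2 = 515958, giving 9n² − 7n − 1031916 = 0.
So n = (7 + 6095) / 18 = 6102/18 = 339.
Check: 339·(9·339 − 7)/2 = 515958. ✓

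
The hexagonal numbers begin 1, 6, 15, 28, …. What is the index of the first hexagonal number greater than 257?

Solve n(2n−1) > 257 for integer n.
The largest n with value ≤ 257 is 11 (since 231 ≤ 257 < 276), so the first above is n = 12, value 276.

12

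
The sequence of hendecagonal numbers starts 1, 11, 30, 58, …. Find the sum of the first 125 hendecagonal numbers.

2937375

Σ i(9i−7)/2 = (9Σi² − 7Σi) / 2 over i = 1..125.
Σi = 7875 and Σi² = 658875.
(9·658875 − 7·7875) / 2 = 5874750/2 = 2937375.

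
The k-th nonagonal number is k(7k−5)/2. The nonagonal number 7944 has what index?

Set n(7n−5)/2 = 7944, giving 7n² − 5n − 15888 = 0.
The discriminant is 25 + 56·7944 = 444889, and √444889 = 667.
So n = (5 + 667) / 14 = 672/14 = 48.
Check: 48·(7·48 − 5)/2 = 7944. ✓

48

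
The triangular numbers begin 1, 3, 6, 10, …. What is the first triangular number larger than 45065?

45150

Solve n(n+1)/2 > 45065 for integer n.
The largest n with value ≤ 45065 is 299 (since 44850 ≤ 45065 < 45150), so the first above is n = 300, value 45150.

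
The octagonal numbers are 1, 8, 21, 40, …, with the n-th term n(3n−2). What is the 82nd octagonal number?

20008

The 82nd octagonal number is n(3n−2) with n = 82.
82·(3·82 − 2) = 82·244 = 20008.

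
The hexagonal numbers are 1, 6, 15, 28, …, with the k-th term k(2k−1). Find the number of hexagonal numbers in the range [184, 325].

4

The n-th hexagonal number is n(2n−1).
Smallest index with value ≥ 184: n = 10 (giving 190).
Largest index with value ≤ 325: n = 13 (giving 325).
Indices 10 through 13: 4 terms.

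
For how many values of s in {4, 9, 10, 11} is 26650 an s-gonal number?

1

s = 4: P(4, 163) = 26569 and P(4, 164) = 26896; 26650 is not s-gonal.
s = 9: P(9, 87) = 26274 and P(9, 88) = 26884; 26650 is not s-gonal.
s = 10: P(10, 82) = 26650. ✓
s = 11: P(11, 77) = 26411 and P(11, 78) = 27105; 26650 is not s-gonal.
Hits: s ∈ {10} → 1.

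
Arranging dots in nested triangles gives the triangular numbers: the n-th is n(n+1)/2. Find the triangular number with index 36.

666

The 36th triangular number is n(n+1)/2 with n = 36.
36·37/2 = 1332/2 = 666.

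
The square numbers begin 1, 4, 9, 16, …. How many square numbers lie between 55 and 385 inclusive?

12

The n-th square number is n².
Smallest index with value ≥ 55: n = 8 (giving 64).
Largest index with value ≤ 385: n = 19 (giving 361).
Indices 8 through 19: 12 terms.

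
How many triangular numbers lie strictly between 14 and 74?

7

The n-th triangular number is n(n+1)/2.
Smallest index with value > 14: n = 5 (giving 15).
Largest index with value < 74: n = 11 (giving 66).
Indices 5 through 11: 7 terms.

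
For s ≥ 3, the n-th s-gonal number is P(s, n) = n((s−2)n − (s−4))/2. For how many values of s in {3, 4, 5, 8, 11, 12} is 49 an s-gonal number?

1

s = 3: P(3, 9) = 45 and P(3, 10) = 55; 49 is not s-gonal.
s = 4: P(4, 7) = 49. ✓
s = 5: P(5, 5) = 35 and P(5, 6) = 51; 49 is not s-gonal.
s = 8: P(8, 4) = 40 and P(8, 5) = 65; 49 is not s-gonal.
s = 11: P(11, 3) = 30 and P(11, 4) = 58; 49 is not s-gonal.
s = 12: P(12, 3) = 33 and P(12, 4) = 64; 49 is not s-gonal.
Hits: s ∈ {4} → 1.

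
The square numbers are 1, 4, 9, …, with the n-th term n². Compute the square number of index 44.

44² = 1936.

1936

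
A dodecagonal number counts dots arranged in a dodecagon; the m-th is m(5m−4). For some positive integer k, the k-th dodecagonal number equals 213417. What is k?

207

Set n(5n−4) = 213417, giving 5n² − 4n − 213417 = 0.
So n = (4 + 2066) / 10 = 2070/10 = 207.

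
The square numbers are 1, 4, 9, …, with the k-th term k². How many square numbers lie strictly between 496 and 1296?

13

The n-th square number is n².
Smallest index with value > 496: n = 23 (giving 529).
Largest index with value < 1296: n = 35 (giving 1225).
Indices 23 through 35: 13 terms.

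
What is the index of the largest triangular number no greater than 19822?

198

Solve n(n+1)/2 ≤ 19822 for integer n.
n = 198 gives 19701 ≤ 19822, while n = 199 gives 19900 > 19822; so the answer is index 198.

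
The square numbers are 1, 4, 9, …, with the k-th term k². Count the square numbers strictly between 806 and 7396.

57

The n-th square number is n².
Smallest index with value > 806: n = 29 (giving 841).
Largest index with value < 7396: n = 85 (giving 7225).
Indices 29 through 85: 57 terms.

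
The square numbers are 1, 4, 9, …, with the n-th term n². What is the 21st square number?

21² = 441.

441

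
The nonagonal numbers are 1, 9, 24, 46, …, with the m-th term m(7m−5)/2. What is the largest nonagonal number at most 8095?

Solve n(7n−5)/2 ≤ 8095 for integer n.
n = 48 gives 7944 ≤ 8095, while n = 49 gives 8281 > 8095; so the answer is 7944.

7944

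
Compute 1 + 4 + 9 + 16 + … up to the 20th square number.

2870

Σ_{i=1}^{20} i² = 20·21·41/6 = 2870.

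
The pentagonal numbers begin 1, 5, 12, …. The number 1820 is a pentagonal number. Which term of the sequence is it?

Set n(3n−1)/2 = 1820, giving 3n² − n − 3640 = 0.
The discriminant is 1 + 24·1820 = 43681, and √43681 = 209.
So n = (1 + 209) / 6 = 210/6 = 35.
Check: 35·(3·35 − 1)/2 = 1820. ✓

35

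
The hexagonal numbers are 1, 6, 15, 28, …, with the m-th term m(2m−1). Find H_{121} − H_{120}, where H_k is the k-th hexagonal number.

481

Consecutive hexagonal numbers differ by 4n − 3: here 4·121 − 3 = 481.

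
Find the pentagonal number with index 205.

The 205th pentagonal number is n(3n−1)/2 with n = 205.
205·(3·205 − 1)/2 = 205·614/2 = 205·307 = 62935.

62935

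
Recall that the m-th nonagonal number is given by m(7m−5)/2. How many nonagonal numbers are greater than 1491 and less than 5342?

18

The n-th nonagonal number is n(7n−5)/2.
Smallest index with value > 1491: n = 22 (giving 1639).
Largest index with value < 5342: n = 39 (giving 5226).
Indices 22 through 39: 18 terms.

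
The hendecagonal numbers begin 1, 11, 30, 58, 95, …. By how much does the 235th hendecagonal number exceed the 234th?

Consecutive hendecagonal numbers differ by 9n − 8: here 9·235 − 8 = 2107.

2107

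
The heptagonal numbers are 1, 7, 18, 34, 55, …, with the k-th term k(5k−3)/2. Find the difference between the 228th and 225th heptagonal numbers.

3393

228·(5·228 − 3)/2 = 129618 and 225·(5·225 − 3)/2 = 126225.
Difference: 129618 − 126225 = 3393.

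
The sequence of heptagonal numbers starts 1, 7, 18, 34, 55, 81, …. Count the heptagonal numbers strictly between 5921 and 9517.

The n-th heptagonal number is n(5n−3)/2.
Smallest index with value > 5921: n = 49 (giving 5929).
Largest index with value < 9517: n = 61 (giving 9211).
Indices 49 through 61: 13 terms.

13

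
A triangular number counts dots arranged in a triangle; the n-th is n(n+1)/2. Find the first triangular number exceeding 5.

Solve n(n+1)/2 > 5 for integer n.
The largest n with value ≤ 5 is 2 (since 3 ≤ 5 < 6), so the first above is n = 3, value 6.

6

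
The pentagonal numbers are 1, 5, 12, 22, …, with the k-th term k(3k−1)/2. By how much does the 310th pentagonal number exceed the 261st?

41944

310·(3·310 − 1)/2 = 143995 and 261·(3·261 − 1)/2 = 102051.
Difference: 143995 − 102051 = 41944.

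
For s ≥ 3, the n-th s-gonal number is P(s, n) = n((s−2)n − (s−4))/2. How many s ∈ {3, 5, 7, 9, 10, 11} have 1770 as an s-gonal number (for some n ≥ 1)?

1

s = 3: P(3, 59) = 1770. ✓
s = 5: P(5, 34) = 1717 and P(5, 35) = 1820; 1770 is not s-gonal.
s = 7: P(7, 26) = 1651 and P(7, 27) = 1782; 1770 is not s-gonal.
s = 9: P(9, 22) = 1639 and P(9, 23) = 1794; 1770 is not s-gonal.
s = 10: P(10, 21) = 1701 and P(10, 22) = 1870; 1770 is not s-gonal.
s = 11: P(11, 20) = 1730 and P(11, 21) = 1911; 1770 is not s-gonal.
Hits: s ∈ {3} → 1.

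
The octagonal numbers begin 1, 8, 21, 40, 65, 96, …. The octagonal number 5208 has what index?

Set n(3n−2) = 5208, giving 3n² − 2n − 5208 = 0.
The discriminant is 4 + 12·5208 = 62500, and √62500 = 250.
So n = (2 + 250) / 6 = 252/6 = 42.
Check: 42·(3·42 − 2) = 5208. ✓

42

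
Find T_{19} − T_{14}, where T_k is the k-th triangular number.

85

19·20/2 = 190 and 14·15/2 = 105.
Difference: 190 − 105 = 85.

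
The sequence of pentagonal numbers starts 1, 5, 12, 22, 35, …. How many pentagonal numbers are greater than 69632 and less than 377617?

The n-th pentagonal number is n(3n−1)/2.
Smallest index with value > 69632: n = 216 (giving 69876).
Largest index with value < 377617: n = 501 (giving 376251).
Indices 216 through 501: 286 terms.

286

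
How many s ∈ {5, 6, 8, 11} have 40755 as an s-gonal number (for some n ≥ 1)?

2

s = 5: P(5, 165) = 40755. ✓
s = 6: P(6, 143) = 40755. ✓
s = 8: P(8, 116) = 40136 and P(8, 117) = 40833; 40755 is not s-gonal.
s = 11: P(11, 95) = 40280 and P(11, 96) = 41136; 40755 is not s-gonal.
Hits: s ∈ {5, 6} → 2.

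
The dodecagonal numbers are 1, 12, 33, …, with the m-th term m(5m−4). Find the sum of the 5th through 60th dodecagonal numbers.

Σ i(5i−4) = 5Σi² − 4Σi over i = 5..60.
Σi = 1830 − 10 = 1820 and Σi² = 73810 − 30 = 73780.
5·73780 − 4·1820 = 361620.

361620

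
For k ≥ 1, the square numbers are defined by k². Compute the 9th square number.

The 9th square number is n² with n = 9.
9² = 81.

81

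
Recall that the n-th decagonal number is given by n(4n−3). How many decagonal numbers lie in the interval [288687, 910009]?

The n-th decagonal number is n(4n−3).
Smallest index with value ≥ 288687: n = 270 (giving 290790).
Largest index with value ≤ 910009: n = 477 (giving 908685).
Indices 270 through 477: 208 terms.

208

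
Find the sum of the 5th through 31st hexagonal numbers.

Σ i(2i−1) = 2Σi² − Σi over i = 5..31.
Σi = 496 − 10 = 486 and Σi² = 10416 − 30 = 10386.
2·10386 − 1·486 = 20286.

20286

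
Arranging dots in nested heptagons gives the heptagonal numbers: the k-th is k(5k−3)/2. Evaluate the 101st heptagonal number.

25351

101·(5·101 − 3)/2 = 101·502/2 = 101·251 = 25351.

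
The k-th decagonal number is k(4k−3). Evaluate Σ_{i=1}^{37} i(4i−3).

68191

Σ i(4i−3) = 4Σi² − 3Σi over i = 1..37.
Σi = 703 and Σi² = 17575.
4·17575 − 3·703 = 68191.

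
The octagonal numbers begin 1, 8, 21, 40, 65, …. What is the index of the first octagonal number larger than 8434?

54

Solve n(3n−2) > 8434 for integer n.
The largest n with value ≤ 8434 is 53 (since 8321 ≤ 8434 < 8640), so the first above is n = 54, value 8640.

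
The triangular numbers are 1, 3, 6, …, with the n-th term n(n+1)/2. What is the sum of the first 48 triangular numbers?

Σ i(i+1)/2 = (Σi² + Σi) / 2 over i = 1..48.
Σi = 1176 and Σi² = 38024.
(1·38024 + 1·1176) / 2 = 39200/2 = 19600.

19600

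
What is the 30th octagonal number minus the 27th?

507

30·(3·30 − 2) = 2640 and 27·(3·27 − 2) = 2133.
Difference: 2640 − 2133 = 507.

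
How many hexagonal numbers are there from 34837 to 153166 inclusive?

The n-th hexagonal number is n(2n−1).
Smallest index with value ≥ 34837: n = 133 (giving 35245).
Largest index with value ≤ 153166: n = 276 (giving 152076).
Indices 133 through 276: 144 terms.

144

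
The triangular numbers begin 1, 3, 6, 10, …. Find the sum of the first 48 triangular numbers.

Σ i(i+1)/2 = (Σi² + Σi) / 2 over i = 1..48.
Σi = 1176 and Σi² = 38024.
(1·38024 + 1·1176) / 2 = 39200/2 = 19600.

19600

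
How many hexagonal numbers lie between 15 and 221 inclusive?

8

The n-th hexagonal number is n(2n−1).
Smallest index with value ≥ 15: n = 3 (giving 15).
Largest index with value ≤ 221: n = 10 (giving 190).
Indices 3 through 10: 8 terms.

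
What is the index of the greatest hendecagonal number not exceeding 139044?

Solve n(9n−7)/2 ≤ 139044 for integer n.
n = 176 gives 138776 ≤ 139044, while n = 177 gives 140361 > 139044; so the answer is index 176.

176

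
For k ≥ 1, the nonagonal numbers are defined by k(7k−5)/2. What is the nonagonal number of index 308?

308·(7·308 − 5)/2 = 308·2151/2 = 331254.

331254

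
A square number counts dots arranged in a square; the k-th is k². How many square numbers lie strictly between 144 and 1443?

25

The n-th square number is n².
Smallest index with value > 144: n = 13 (giving 169).
Largest index with value < 1443: n = 37 (giving 1369).
Indices 13 through 37: 25 terms.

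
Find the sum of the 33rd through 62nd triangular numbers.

35680

Σ i(i+1)/2 = (Σi² + Σi) / 2 over i = 33..62.
Σi = 1953 − 528 = 1425 and Σi² = 81375 − 11440 = 69935.
(1·69935 + 1·1425) / 2 = 71360/2 = 35680.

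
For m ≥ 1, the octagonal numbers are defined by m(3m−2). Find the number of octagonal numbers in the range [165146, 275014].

The n-th octagonal number is n(3n−2).
Smallest index with value ≥ 165146: n = 235 (giving 165205).
Largest index with value ≤ 275014: n = 303 (giving 274821).
Indices 235 through 303: 69 terms.

69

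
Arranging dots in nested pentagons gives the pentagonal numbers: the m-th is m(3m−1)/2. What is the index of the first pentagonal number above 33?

Solve n(3n−1)/2 > 33 for integer n.
The largest n with value ≤ 33 is 4 (since 22 ≤ 33 < 35), so the first above is n = 5, value 35.

5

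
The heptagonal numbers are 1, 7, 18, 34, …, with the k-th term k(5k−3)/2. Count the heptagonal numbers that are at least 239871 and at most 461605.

The n-th heptagonal number is n(5n−3)/2.
Smallest index with value ≥ 239871: n = 311 (giving 241336).
Largest index with value ≤ 461605: n = 430 (giving 461605).
Indices 311 through 430: 120 terms.

120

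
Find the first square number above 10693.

Solve n² > 10693 for integer n.
The largest n with value ≤ 10693 is 103 (since 10609 ≤ 10693 < 10816), so the first above is n = 104, value 10816.

10816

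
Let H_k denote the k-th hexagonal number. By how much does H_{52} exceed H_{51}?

Consecutive hexagonal numbers differ by 4n − 3: here 4·52 − 3 = 205.

205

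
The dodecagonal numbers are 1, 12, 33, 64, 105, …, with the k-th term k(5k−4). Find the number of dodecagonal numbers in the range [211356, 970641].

236

The n-th dodecagonal number is n(5n−4).
Smallest index with value ≥ 211356: n = 206 (giving 211356).
Largest index with value ≤ 970641: n = 441 (giving 970641).
Indices 206 through 441: 236 terms.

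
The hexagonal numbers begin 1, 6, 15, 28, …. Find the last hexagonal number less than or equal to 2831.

2701

Solve n(2n−1) ≤ 2831 for integer n.
n = 37 gives 2701 ≤ 2831, while n = 38 gives 2850 > 2831; so the answer is 2701.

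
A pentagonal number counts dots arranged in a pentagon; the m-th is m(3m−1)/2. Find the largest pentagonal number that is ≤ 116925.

116622

Solve n(3n−1)/2 ≤ 116925 for integer n.
n = 279 gives 116622 ≤ 116925, while n = 280 gives 117460 > 116925; so the answer is 116622.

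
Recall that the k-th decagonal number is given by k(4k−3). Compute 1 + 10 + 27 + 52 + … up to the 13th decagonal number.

Σ i(4i−3) = 4Σi² − 3Σi over i = 1..13.
Σi = 91 and Σi² = 819.
4·819 − 3·91 = 3003.

3003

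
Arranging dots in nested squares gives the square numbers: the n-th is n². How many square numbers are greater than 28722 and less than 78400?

The n-th square number is n².
Smallest index with value > 28722: n = 170 (giving 28900).
Largest index with value < 78400: n = 279 (giving 77841).
Indices 170 through 279: 110 terms.

110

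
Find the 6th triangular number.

21

The 6th triangular number is n(n+1)/2 with n = 6.
6·7/2 = 42/2 = 21.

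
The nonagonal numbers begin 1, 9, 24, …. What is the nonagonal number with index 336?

The 336th nonagonal number is n(7n−5)/2 with n = 336.
336·(7·336 − 5)/2 = 336·2347/2 = 394296.

394296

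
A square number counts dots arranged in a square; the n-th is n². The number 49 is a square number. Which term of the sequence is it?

7

We need n² = 49, so n = √49 = 7.
Check: 7² = 49. ✓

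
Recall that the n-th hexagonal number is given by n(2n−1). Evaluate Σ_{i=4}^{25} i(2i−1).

10703

Σ i(2i−1) = 2Σi² − Σi over i = 4..25.
Σi = 325 − 6 = 319 and Σi² = 5525 − 14 = 5511.
2·5511 − 1·319 = 10703.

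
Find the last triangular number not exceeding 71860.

Solve n(n+1)/2 ≤ 71860 for integer n.
n = 378 gives 71631 ≤ 71860, while n = 379 gives 72010 > 71860; so the answer is 71631.

71631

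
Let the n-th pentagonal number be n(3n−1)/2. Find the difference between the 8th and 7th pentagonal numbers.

22

Consecutive pentagonal numbers differ by 3n − 2: here 3·8 − 2 = 22.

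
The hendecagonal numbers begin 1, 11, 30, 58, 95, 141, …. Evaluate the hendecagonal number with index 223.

223000

The 223rd hendecagonal number is n(9n−7)/2 with n = 223.
223·(9·223 − 7)/2 = 223·2000/2 = 223·1000 = 223000.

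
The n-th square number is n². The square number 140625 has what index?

375

We need n² = 140625, so n = √140625 = 375.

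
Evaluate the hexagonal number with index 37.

The 37th hexagonal number is n(2n−1) with n = 37.
37·(2·37 − 1) = 37·73 = 2701.

2701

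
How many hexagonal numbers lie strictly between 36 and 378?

9

The n-th hexagonal number is n(2n−1).
Smallest index with value > 36: n = 5 (giving 45).
Largest index with value < 378: n = 13 (giving 325).
Indices 5 through 13: 9 terms.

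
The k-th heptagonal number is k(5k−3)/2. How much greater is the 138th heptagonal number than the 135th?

2043

138·(5·138 − 3)/2 = 47403 and 135·(5·135 − 3)/2 = 45360.
Difference: 47403 − 45360 = 2043.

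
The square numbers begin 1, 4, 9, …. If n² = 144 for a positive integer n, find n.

We need n² = 144, so n = √144 = 12.

12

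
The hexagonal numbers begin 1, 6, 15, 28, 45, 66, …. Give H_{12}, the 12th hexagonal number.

276

The 12th hexagonal number is n(2n−1) with n = 12.
12·(2·12 − 1) = 12·23 = 276.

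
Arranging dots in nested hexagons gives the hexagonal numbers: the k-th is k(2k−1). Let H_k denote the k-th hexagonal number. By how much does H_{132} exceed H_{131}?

525

Consecutive hexagonal numbers differ by 4n − 3: here 4·132 − 3 = 525.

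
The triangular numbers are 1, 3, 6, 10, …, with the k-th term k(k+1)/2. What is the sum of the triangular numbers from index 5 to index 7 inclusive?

64

Σ i(i+1)/2 = (Σi² + Σi) / 2 over i = 5..7.
Σi = 28 − 10 = 18 and Σi² = 140 − 30 = 110.
(1·110 + 1·18) / 2 = 128/2 = 64.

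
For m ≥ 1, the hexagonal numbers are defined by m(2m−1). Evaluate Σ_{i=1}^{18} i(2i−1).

4047

Σ i(2i−1) = 2Σi² − Σi over i = 1..18.
Σi = 171 and Σi² = 2109.
2·2109 − 1·171 = 4047.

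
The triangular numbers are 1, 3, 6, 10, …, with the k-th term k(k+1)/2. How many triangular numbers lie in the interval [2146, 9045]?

69

The n-th triangular number is n(n+1)/2.
Smallest index with value ≥ 2146: n = 66 (giving 2211).
Largest index with value ≤ 9045: n = 134 (giving 9045).
Indices 66 through 134: 69 terms.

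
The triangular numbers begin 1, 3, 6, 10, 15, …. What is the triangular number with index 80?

3240

The 80th triangular number is n(n+1)/2 with n = 80.
80·81/2 = 6480/2 = 3240.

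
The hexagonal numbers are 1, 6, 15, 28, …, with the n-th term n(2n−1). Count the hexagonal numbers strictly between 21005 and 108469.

The n-th hexagonal number is n(2n−1).
Smallest index with value > 21005: n = 103 (giving 21115).
Largest index with value < 108469: n = 233 (giving 108345).
Indices 103 through 233: 131 terms.

131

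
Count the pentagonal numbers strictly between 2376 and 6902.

The n-th pentagonal number is n(3n−1)/2.
Smallest index with value > 2376: n = 40 (giving 2380).
Largest index with value < 6902: n = 67 (giving 6700).
Indices 40 through 67: 28 terms.

28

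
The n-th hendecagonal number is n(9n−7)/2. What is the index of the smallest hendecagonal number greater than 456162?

319

Solve n(9n−7)/2 > 456162 for integer n.
The largest n with value ≤ 456162 is 318 (since 453945 ≤ 456162 < 456808), so the first above is n = 319, value 456808.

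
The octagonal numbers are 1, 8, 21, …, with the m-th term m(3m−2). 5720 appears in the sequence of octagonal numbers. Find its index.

44

Set n(3n−2) = 5720, giving 3n² − 2n − 5720 = 0.
The discriminant is 4 + 12·5720 = 68644, and √68644 = 262.
So n = (2 + 262) / 6 = 264/6 = 44.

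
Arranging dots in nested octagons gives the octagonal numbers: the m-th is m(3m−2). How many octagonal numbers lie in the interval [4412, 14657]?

The n-th octagonal number is n(3n−2).
Smallest index with value ≥ 4412: n = 39 (giving 4485).
Largest index with value ≤ 14657: n = 70 (giving 14560).
Indices 39 through 70: 32 terms.

32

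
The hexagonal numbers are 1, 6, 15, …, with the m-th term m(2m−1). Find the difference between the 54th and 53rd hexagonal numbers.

Consecutive hexagonal numbers differ by 4n − 3: here 4·54 − 3 = 213.

213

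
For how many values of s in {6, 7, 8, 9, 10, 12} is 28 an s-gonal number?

s = 6: P(6, 4) = 28. ✓
s = 7: P(7, 3) = 18 and P(7, 4) = 34; 28 is not s-gonal.
s = 8: P(8, 3) = 21 and P(8, 4) = 40; 28 is not s-gonal.
s = 9: P(9, 3) = 24 and P(9, 4) = 46; 28 is not s-gonal.
s = 10: P(10, 3) = 27 and P(10, 4) = 52; 28 is not s-gonal.
s = 12: P(12, 2) = 12 and P(12, 3) = 33; 28 is not s-gonal.
Hits: s ∈ {6} → 1.

1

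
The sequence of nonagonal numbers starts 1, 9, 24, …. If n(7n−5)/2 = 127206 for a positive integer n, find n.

Set n(7n−5)/2 = 127206, giving 7n² − 5n − 254412 = 0.
The discriminant is 25 + 56·127206 = 7123561, and √7123561 = 2669.
So n = (5 + 2669) / 14 = 2674/14 = 191.
Check: 191·(7·191 − 5)/2 = 127206. ✓

191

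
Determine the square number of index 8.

The 8th square number is n² with n = 8.
8² = 64.

64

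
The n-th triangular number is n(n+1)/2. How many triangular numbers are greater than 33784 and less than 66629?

105

The n-th triangular number is n(n+1)/2.
Smallest index with value > 33784: n = 260 (giving 33930).
Largest index with value < 66629: n = 364 (giving 66430).
Indices 260 through 364: 105 terms.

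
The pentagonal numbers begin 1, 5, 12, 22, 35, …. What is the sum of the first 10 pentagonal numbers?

550

Σ i(3i−1)/2 = (3Σi² − Σi) / 2 over i = 1..10.
Σi = 55 and Σi² = 385.
(3·385 − 1·55) / 2 = 1100/2 = 550.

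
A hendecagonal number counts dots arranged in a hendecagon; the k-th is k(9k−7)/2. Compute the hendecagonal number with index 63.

The 63rd hendecagonal number is n(9n−7)/2 with n = 63.
63·(9·63 − 7)/2 = 63·560/2 = 63·280 = 17640.

17640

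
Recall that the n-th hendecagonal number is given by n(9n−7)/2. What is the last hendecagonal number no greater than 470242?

Solve n(9n−7)/2 ≤ 470242 for integer n.
n = 323 gives 468350 ≤ 470242, while n = 324 gives 471258 > 470242; so the answer is 468350.

468350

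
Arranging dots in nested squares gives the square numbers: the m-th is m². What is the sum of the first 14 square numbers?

1015

Σ_{i=1}^{14} i² = 14·15·29/6 = 1015.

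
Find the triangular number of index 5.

15

The 5th triangular number is n(n+1)/2 with n = 5.
5·6/2 = 30/2 = 15.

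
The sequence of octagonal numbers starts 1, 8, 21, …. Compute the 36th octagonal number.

36·(3·36 − 2) = 36·106 = 3816.

3816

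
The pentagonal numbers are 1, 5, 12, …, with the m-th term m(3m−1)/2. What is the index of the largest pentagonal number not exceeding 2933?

44

Solve n(3n−1)/2 ≤ 2933 for integer n.
n = 44 gives 2882 ≤ 2933, while n = 45 gives 3015 > 2933; so the answer is index 44.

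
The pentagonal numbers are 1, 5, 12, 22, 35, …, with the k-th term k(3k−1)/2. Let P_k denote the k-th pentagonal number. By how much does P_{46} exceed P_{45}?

136

Consecutive pentagonal numbers differ by 3n − 2: here 3·46 − 2 = 136.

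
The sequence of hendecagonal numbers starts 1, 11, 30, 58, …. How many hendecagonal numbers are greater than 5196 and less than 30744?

49

The n-th hendecagonal number is n(9n−7)/2.
Smallest index with value > 5196: n = 35 (giving 5390).
Largest index with value < 30744: n = 83 (giving 30710).
Indices 35 through 83: 49 terms.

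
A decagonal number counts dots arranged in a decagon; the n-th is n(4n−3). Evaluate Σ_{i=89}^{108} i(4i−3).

772930

Σ i(4i−3) = 4Σi² − 3Σi over i = 89..108.
Σi = 5886 − 3916 = 1970 and Σi² = 425754 − 231044 = 194710.
4·194710 − 3·1970 = 772930.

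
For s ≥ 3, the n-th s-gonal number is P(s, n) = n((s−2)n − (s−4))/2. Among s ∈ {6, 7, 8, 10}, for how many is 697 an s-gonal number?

1

s = 6: P(6, 18) = 630 and P(6, 19) = 703; 697 is not s-gonal.
s = 7: P(7, 17) = 697. ✓
s = 8: P(8, 15) = 645 and P(8, 16) = 736; 697 is not s-gonal.
s = 10: P(10, 13) = 637 and P(10, 14) = 742; 697 is not s-gonal.
Hits: s ∈ {7} → 1.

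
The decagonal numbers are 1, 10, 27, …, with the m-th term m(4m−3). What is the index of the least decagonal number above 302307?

Solve n(4n−3) > 302307 for integer n.
The largest n with value ≤ 302307 is 275 (since 301675 ≤ 302307 < 303876), so the first above is n = 276, value 303876.

276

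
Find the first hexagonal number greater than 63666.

Solve n(2n−1) > 63666 for integer n.
The largest n with value ≤ 63666 is 178 (since 63190 ≤ 63666 < 63903), so the first above is n = 179, value 63903.

63903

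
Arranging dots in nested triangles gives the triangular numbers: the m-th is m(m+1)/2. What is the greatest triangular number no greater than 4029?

4005

Solve n(n+1)/2 ≤ 4029 for integer n.
n = 89 gives 4005 ≤ 4029, while n = 90 gives 4095 > 4029; so the answer is 4005.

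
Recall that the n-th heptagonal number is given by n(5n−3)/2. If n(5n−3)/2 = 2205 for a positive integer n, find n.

Set n(5n−3)/2 = 2205, giving 5n² − 3n − 4410 = 0.
The discriminant is 9 + 40·2205 = 88209, and √88209 = 297.
So n = (3 + 297) / 10 = 300/10 = 30.

30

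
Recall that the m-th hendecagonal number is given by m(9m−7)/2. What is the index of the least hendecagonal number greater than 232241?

228

Solve n(9n−7)/2 > 232241 for integer n.
The largest n with value ≤ 232241 is 227 (since 231086 ≤ 232241 < 233130), so the first above is n = 228, value 233130.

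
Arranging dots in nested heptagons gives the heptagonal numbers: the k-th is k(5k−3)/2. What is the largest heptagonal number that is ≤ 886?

Solve n(5n−3)/2 ≤ 886 for integer n.
n = 19 gives 874 ≤ 886, while n = 20 gives 970 > 886; so the answer is 874.

874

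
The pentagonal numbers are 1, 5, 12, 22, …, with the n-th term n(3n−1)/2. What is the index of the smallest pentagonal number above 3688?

Solve n(3n−1)/2 > 3688 for integer n.
The largest n with value ≤ 3688 is 49 (since 3577 ≤ 3688 < 3725), so the first above is n = 50, value 3725.

50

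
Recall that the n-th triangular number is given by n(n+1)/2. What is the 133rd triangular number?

The 133rd triangular number is n(n+1)/2 with n = 133.
133·134/2 = 17822/2 = 8911.

8911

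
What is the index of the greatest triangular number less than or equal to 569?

33

Solve n(n+1)/2 ≤ 569 for integer n.
n = 33 gives 561 ≤ 569, while n = 34 gives 595 > 569; so the answer is index 33.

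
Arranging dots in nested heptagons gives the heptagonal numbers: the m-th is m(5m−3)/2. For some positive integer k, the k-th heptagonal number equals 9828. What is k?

63

Set n(5n−3)/2 = 9828, giving 5n² − 3n − 19656 = 0.
The discriminant is 9 + 40·9828 = 393129, and √393129 = 627.
So n = (3 + 627) / 10 = 630/10 = 63.
Check: 63·(5·63 − 3)/2 = 9828. ✓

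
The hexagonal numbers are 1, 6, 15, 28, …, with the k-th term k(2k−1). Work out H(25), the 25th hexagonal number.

The 25th hexagonal number is n(2n−1) with n = 25.
25·(2·25 − 1) = 25·49 = 1225.

1225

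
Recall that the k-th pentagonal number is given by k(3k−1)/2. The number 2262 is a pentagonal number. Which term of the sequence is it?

39

Set n(3n−1)/2 = 2262, giving 3n² − n − 4524 = 0.
The discriminant is 1 + 24·2262 = 54289, and √54289 = 233.
So n = (1 + 233) / 6 = 234/6 = 39.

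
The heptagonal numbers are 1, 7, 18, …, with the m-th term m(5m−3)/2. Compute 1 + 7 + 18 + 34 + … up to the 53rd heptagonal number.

Σ i(5i−3)/2 = (5Σi² − 3Σi) / 2 over i = 1..53.
Σi = 1431 and Σi² = 51039.
(5·51039 − 3·1431) / 2 = 250902/2 = 125451.

125451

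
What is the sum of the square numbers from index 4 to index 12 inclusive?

636

Σ_{i=4}^{12} i² = 650 − 14 = 636.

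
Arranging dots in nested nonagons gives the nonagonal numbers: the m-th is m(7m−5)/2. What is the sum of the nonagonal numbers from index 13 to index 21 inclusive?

8931

Σ i(7i−5)/2 = (7Σi² − 5Σi) / 2 over i = 13..21.
Σi = 231 − 78 = 153 and Σi² = 3311 − 650 = 2661.
(7·2661 − 5·153) / 2 = 17862/2 = 8931.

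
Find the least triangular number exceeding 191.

Solve n(n+1)/2 > 191 for integer n.
The largest n with value ≤ 191 is 19 (since 190 ≤ 191 < 210), so the first above is n = 20, value 210.

210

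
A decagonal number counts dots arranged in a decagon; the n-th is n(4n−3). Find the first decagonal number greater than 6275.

Solve n(4n−3) > 6275 for integer n.
The largest n with value ≤ 6275 is 39 (since 5967 ≤ 6275 < 6280), so the first above is n = 40, value 6280.

6280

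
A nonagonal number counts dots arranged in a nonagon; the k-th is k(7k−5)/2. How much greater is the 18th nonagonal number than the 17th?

Consecutive nonagonal numbers differ by 7n − 6: here 7·18 − 6 = 120.

120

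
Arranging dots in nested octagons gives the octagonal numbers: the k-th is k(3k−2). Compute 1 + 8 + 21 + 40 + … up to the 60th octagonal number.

217770

Σ i(3i−2) = 3Σi² − 2Σi over i = 1..60.
Σi = 1830 and Σi² = 73810.
3·73810 − 2·1830 = 217770.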